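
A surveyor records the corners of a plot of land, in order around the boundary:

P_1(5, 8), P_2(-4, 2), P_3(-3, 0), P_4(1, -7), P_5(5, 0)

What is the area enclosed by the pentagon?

Apply Gauss's area formula: 2A = Σ (x_i·y_{i+1} − x_{i+1}·y_i), indices taken mod 5.
P_1→P_2: (5)(2) − (-4)(8) = 42
P_2→P_3: (-4)(0) − (-3)(2) = 6
P_3→P_4: (-3)(-7) − (1)(0) = 21
P_4→P_5: (1)(0) − (5)(-7) = 35
P_5→P_1: (5)(8) − (5)(0) = 40
Σ = 144
Area = |Σ|/2 = 72.

72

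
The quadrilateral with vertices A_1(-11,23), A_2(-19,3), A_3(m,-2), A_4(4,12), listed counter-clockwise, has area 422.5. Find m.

The doubled signed area Σ (x_i y_{i+1} − x_{i+1} y_i) is linear in m.
With m=0 it equals 674; the coefficient of m is 9 (from the two edges through A_3).
So 9·m + 674 = 2·422.5 = 845 ⇒ m = 19.

19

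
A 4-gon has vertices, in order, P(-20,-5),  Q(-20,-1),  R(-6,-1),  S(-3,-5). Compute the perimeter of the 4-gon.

40

|PQ| = √((0)² + (4)²) = √16 = 4
|QR| = √((14)² + (0)²) = √196 = 14
|RS| = √((3)² + (-4)²) = √25 = 5
|SP| = √((-17)² + (0)²) = √289 = 17
Perimeter = 4 + 14 + 5 + 17 = 40.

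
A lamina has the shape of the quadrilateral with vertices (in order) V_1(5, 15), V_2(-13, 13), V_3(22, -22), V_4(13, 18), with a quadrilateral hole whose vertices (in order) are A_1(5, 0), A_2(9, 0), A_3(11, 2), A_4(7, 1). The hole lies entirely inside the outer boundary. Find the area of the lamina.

Outer boundary:
Σ = (260) + (0) + (682) + (105) = 1047
Area = |Σ|/2 = 523.5.
Hole:
Apply the shoelace formula: 2A = Σ (x_i·y_{i+1} − x_{i+1}·y_i), indices taken mod 4.
Σ = (0) + (18) + (-3) + (-5) = 10
Area = |Σ|/2 = 5.
Net area = 523.5 − 5 = 518.5.

518.5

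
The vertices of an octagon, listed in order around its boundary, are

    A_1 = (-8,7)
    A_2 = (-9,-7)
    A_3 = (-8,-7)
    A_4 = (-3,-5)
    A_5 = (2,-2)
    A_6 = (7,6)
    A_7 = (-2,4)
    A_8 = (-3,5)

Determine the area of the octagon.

124

Apply the shoelace (surveyor's) formula: 2A = Σ (x_i·y_{i+1} − x_{i+1}·y_i), indices taken mod 8.
A_1→A_2: (-8)(-7) − (-9)(7) = 119
A_2→A_3: (-9)(-7) − (-8)(-7) = 7
A_3→A_4: (-8)(-5) − (-3)(-7) = 19
A_4→A_5: (-3)(-2) − (2)(-5) = 16
A_5→A_6: (2)(6) − (7)(-2) = 26
A_6→A_7: (7)(4) − (-2)(6) = 40
A_7→A_8: (-2)(5) − (-3)(4) = 2
A_8→A_1: (-3)(7) − (-8)(5) = 19
Σ = 248
Area = |Σ|/2 = 124.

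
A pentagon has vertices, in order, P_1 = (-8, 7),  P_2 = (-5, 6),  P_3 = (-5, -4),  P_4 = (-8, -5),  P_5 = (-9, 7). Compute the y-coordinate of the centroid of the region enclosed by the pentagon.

Apply Gauss's area formula. First the cross-terms c_i = x_i·y_{i+1} − x_{i+1}·y_i:
  -13, 50, -7, -101, -7  ⇒  2A = -78, A = -39.
Then Σ (y_i + y_{i+1})·c_i = -306, so ȳ = -306 / (6·(-39)) = 17/13.

17/13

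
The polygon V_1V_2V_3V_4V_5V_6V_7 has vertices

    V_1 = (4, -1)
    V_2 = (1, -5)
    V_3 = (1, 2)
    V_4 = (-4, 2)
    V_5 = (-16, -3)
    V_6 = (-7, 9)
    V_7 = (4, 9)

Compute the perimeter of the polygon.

66

|V_1V_2| = √((-3)² + (-4)²) = √25 = 5
|V_2V_3| = √((0)² + (7)²) = √49 = 7
|V_3V_4| = √((-5)² + (0)²) = √25 = 5
|V_4V_5| = √((-12)² + (-5)²) = √169 = 13
|V_5V_6| = √((9)² + (12)²) = √225 = 15
|V_6V_7| = √((11)² + (0)²) = √121 = 11
|V_7V_1| = √((0)² + (-10)²) = √100 = 10
Perimeter = 5 + 7 + 5 + 13 + 15 + 11 + 10 = 66.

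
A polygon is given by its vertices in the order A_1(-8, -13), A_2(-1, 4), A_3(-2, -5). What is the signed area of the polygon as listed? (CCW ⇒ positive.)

-23

Σ = (-45) + (13) + (-14) = -46
Signed area = Σ/2 = -23 (negative ⇒ clockwise traversal).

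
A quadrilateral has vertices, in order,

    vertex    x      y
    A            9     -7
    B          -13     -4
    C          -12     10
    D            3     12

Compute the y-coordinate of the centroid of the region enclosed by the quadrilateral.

259/114

Apply Gauss's area formula. First the cross-terms c_i = x_i·y_{i+1} − x_{i+1}·y_i:
  -127, -178, -174, -129  ⇒  2A = -608, A = -304.
Then Σ (y_i + y_{i+1})·c_i = -4144, so ȳ = -4144 / (6·(-304)) = 259/114.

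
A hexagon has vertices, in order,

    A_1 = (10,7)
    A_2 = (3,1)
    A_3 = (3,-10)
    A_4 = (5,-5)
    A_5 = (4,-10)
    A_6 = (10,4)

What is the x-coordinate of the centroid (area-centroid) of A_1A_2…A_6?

Apply the shoelace (surveyor's) formula. First the cross-terms c_i = x_i·y_{i+1} − x_{i+1}·y_i:
  -11, -33, 35, -30, 116, 30  ⇒  2A = 107, A = 53.5.
Then Σ (x_i + x_{i+1})·c_i = 1893, so x̄ = 1893 / (6·53.5) = 631/107.

631/107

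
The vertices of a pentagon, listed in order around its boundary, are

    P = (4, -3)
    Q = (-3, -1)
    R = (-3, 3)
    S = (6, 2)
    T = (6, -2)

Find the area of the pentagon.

41.5

Cross-terms: -13, -12, -24, -24, -10  ⇒  Σ = -83
Area = |Σ|/2 = 41.5.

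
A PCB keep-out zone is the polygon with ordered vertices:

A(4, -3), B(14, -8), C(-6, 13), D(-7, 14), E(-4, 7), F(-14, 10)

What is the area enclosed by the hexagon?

Apply the shoelace formula: 2A = Σ (x_i·y_{i+1} − x_{i+1}·y_i), indices taken mod 6.
Σ = (10) + (134) + (7) + (7) + (58) + (2) = 218
Area = |Σ|/2 = 109.

109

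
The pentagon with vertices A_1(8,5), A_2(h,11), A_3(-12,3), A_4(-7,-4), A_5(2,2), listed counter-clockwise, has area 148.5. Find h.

The doubled signed area Σ (x_i y_{i+1} − x_{i+1} y_i) is linear in h.
With h=0 it equals 277; the coefficient of h is -2 (from the two edges through A_2).
So -2·h + 277 = 2·148.5 = 297 ⇒ h = -10.

-10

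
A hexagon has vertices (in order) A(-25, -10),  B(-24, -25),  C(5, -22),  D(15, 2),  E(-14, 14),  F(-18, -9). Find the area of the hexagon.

974.5

A→B: (-25)(-25) − (-24)(-10) = 385
B→C: (-24)(-22) − (5)(-25) = 653
C→D: (5)(2) − (15)(-22) = 340
D→E: (15)(14) − (-14)(2) = 238
E→F: (-14)(-9) − (-18)(14) = 378
F→A: (-18)(-10) − (-25)(-9) = -45
Σ = 1949
Area = |Σ|/2 = 974.5.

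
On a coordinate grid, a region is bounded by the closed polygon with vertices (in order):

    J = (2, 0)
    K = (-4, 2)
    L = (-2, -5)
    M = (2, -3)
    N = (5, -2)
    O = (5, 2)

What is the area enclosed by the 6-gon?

Apply Gauss's area formula: 2A = Σ (x_i·y_{i+1} − x_{i+1}·y_i), indices taken mod 6.
Σ = (4) + (24) + (16) + (11) + (20) + (-4) = 71
Area = |Σ|/2 = 35.5.

35.5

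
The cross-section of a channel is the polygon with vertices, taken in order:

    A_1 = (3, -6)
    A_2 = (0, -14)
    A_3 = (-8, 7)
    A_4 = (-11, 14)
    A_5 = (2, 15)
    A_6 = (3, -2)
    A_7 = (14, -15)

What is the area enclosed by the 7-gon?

Apply the shoelace (surveyor's) formula: 2A = Σ (x_i·y_{i+1} − x_{i+1}·y_i), indices taken mod 7.
Σ = (-42) + (-112) + (-35) + (-193) + (-49) + (-17) + (-39) = -487
Area = |Σ|/2 = 243.5.

243.5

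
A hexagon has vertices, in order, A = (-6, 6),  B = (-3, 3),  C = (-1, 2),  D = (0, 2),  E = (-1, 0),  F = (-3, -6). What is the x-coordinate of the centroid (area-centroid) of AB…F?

Apply the shoelace (surveyor's) formula. First the cross-terms c_i = x_i·y_{i+1} − x_{i+1}·y_i:
  0, -3, -2, 2, 6, -54  ⇒  2A = -51, A = -25.5.
Then Σ (x_i + x_{i+1})·c_i = 474, so x̄ = 474 / (6·(-25.5)) = -158/51.

-158/51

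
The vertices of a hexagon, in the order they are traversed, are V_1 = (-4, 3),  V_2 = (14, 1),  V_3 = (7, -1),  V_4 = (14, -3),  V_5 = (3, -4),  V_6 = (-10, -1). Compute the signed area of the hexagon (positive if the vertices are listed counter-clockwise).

-99

Apply Gauss's area formula: 2A = Σ (x_i·y_{i+1} − x_{i+1}·y_i), indices taken mod 6.
Cross-terms: -46, -21, -7, -47, -43, -34  ⇒  Σ = -198
Signed area = Σ/2 = -99 (negative ⇒ clockwise traversal).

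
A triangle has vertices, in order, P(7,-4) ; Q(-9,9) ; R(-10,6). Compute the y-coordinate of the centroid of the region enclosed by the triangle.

11/3

Apply the surveyor's formula. First the cross-terms c_i = x_i·y_{i+1} − x_{i+1}·y_i:
  27, 36, -2  ⇒  2A = 61, A = 30.5.
Then Σ (y_i + y_{i+1})·c_i = 671, so ȳ = 671 / (6·30.5) = 11/3.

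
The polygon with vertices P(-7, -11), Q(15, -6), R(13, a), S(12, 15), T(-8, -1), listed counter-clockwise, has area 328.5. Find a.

Write out the shoelace sum; only the two edges meeting at R involve a:
2·Area = [(15·a − 13·(-6)) + (13·15 − 12·a)] + 396
       = 3·a + 669 = 657
⇒ a = -4.

-4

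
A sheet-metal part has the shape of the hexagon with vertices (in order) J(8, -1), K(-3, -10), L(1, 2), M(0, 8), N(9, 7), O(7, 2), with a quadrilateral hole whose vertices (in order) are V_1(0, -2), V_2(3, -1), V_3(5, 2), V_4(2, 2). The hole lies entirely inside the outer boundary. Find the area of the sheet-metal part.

Outer boundary:
Apply the shoelace formula: 2A = Σ (x_i·y_{i+1} − x_{i+1}·y_i), indices taken mod 6.
Σ = (-83) + (4) + (8) + (-72) + (-31) + (-23) = -197
Area = |Σ|/2 = 98.5.
Hole:
Σ = (6) + (11) + (6) + (-4) = 19
Area = |Σ|/2 = 9.5.
Net area = 98.5 − 9.5 = 89.

89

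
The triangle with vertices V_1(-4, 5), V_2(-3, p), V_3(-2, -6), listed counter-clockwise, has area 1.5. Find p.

Write out the shoelace sum; only the two edges meeting at V_2 involve p:
2·Area = [((-4)·p − (-3)·5) + ((-3)·(-6) − (-2)·p)] + -34
       = -2·p + -1 = 3
⇒ p = -2.

-2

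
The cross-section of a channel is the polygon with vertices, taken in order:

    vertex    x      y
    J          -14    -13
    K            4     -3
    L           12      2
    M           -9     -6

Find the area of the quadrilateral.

58.5

J→K: (-14)(-3) − (4)(-13) = 94
K→L: (4)(2) − (12)(-3) = 44
L→M: (12)(-6) − (-9)(2) = -54
M→J: (-9)(-13) − (-14)(-6) = 33
Σ = 117
Area = |Σ|/2 = 58.5.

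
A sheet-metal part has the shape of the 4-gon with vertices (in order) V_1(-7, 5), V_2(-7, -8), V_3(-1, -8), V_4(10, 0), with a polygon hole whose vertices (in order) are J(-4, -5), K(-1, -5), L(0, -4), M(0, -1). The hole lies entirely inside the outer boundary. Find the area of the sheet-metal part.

127

Outer boundary:
Cross-terms: 91, 48, 80, 50  ⇒  Σ = 269
Area = |Σ|/2 = 134.5.
Hole:
J→K: (-4)(-5) − (-1)(-5) = 15
K→L: (-1)(-4) − (0)(-5) = 4
L→M: (0)(-1) − (0)(-4) = 0
M→J: (0)(-5) − (-4)(-1) = -4
Σ = 15
Area = |Σ|/2 = 7.5.
Net area = 134.5 − 7.5 = 127.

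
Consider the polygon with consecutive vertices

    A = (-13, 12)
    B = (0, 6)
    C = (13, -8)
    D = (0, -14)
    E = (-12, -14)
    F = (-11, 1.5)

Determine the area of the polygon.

Apply the shoelace formula: 2A = Σ (x_i·y_{i+1} − x_{i+1}·y_i), indices taken mod 6.
Σ = (-78) + (-78) + (-182) + (-168) + (-172) + (-112.5) = -790.5
Area = |Σ|/2 = 395.25.

395.25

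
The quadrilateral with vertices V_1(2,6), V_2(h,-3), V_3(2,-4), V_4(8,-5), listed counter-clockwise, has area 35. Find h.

1

The doubled signed area Σ (x_i y_{i+1} − x_{i+1} y_i) is linear in h.
With h=0 it equals 80; the coefficient of h is -10 (from the two edges through V_2).
So -10·h + 80 = 2·35 = 70 ⇒ h = 1.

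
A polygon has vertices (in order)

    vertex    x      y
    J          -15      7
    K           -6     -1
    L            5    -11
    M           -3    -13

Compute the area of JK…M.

93

J→K: (-15)(-1) − (-6)(7) = 57
K→L: (-6)(-11) − (5)(-1) = 71
L→M: (5)(-13) − (-3)(-11) = -98
M→J: (-3)(7) − (-15)(-13) = -216
Σ = -186
Area = |Σ|/2 = 93.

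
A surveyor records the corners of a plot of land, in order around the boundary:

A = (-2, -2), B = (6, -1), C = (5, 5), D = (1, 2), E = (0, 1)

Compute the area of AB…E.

Cross-terms: 14, 35, 5, 1, 2  ⇒  Σ = 57
Area = |Σ|/2 = 28.5.

28.5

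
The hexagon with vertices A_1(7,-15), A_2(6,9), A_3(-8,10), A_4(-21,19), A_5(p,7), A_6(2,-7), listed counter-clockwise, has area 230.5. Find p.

The doubled signed area Σ (x_i y_{i+1} − x_{i+1} y_i) is linear in p.
With p=0 it equals 201; the coefficient of p is -26 (from the two edges through A_5).
So -26·p + 201 = 2·230.5 = 461 ⇒ p = -10.

-10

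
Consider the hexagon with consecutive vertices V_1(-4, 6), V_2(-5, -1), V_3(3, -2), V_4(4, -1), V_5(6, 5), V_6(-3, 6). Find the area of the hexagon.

V_1→V_2: (-4)(-1) − (-5)(6) = 34
V_2→V_3: (-5)(-2) − (3)(-1) = 13
V_3→V_4: (3)(-1) − (4)(-2) = 5
V_4→V_5: (4)(5) − (6)(-1) = 26
V_5→V_6: (6)(6) − (-3)(5) = 51
V_6→V_1: (-3)(6) − (-4)(6) = 6
Σ = 135
Area = |Σ|/2 = 67.5.

67.5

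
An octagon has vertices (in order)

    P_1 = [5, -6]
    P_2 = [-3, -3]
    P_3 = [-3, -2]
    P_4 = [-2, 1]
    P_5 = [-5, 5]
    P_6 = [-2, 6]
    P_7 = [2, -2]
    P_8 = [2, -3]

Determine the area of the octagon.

Apply the shoelace formula: 2A = Σ (x_i·y_{i+1} − x_{i+1}·y_i), indices taken mod 8.
Σ = (-33) + (-3) + (-7) + (-5) + (-20) + (-8) + (-2) + (3) = -75
Area = |Σ|/2 = 37.5.

37.5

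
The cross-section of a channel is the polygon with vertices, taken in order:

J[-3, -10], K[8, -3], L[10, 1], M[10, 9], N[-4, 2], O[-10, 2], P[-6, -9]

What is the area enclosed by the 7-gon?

205

Apply the shoelace formula: 2A = Σ (x_i·y_{i+1} − x_{i+1}·y_i), indices taken mod 7.
Σ = (89) + (38) + (80) + (56) + (12) + (102) + (33) = 410
Area = |Σ|/2 = 205.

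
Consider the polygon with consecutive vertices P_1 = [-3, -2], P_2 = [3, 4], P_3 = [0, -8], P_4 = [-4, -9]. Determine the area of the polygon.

40.5

P_1→P_2: (-3)(4) − (3)(-2) = -6
P_2→P_3: (3)(-8) − (0)(4) = -24
P_3→P_4: (0)(-9) − (-4)(-8) = -32
P_4→P_1: (-4)(-2) − (-3)(-9) = -19
Σ = -81
Area = |Σ|/2 = 40.5.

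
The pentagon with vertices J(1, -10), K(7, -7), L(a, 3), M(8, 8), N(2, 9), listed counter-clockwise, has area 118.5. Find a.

10

Write out the shoelace sum; only the two edges meeting at L involve a:
2·Area = [(7·3 − a·(-7)) + (a·8 − 8·3)] + 90
       = 15·a + 87 = 237
⇒ a = 10.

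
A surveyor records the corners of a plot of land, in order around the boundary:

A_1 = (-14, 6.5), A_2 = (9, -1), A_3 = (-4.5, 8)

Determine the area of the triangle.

Σ = (-44.5) + (67.5) + (82.75) = 105.75
Area = |Σ|/2 = 52.875.

52.875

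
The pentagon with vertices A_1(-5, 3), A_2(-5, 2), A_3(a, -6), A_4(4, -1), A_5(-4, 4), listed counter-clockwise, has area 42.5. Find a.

Write out the shoelace sum; only the two edges meeting at A_3 involve a:
2·Area = [((-5)·(-6) − a·2) + (a·(-1) − 4·(-6))] + 25
       = -3·a + 79 = 85
⇒ a = -2.

-2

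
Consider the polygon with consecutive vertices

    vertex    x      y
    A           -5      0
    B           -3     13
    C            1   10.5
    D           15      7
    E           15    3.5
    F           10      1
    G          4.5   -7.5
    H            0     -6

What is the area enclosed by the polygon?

Apply Gauss's area formula: 2A = Σ (x_i·y_{i+1} − x_{i+1}·y_i), indices taken mod 8.
Σ = (-65) + (-44.5) + (-150.5) + (-52.5) + (-20) + (-79.5) + (-27) + (-30) = -469
Area = |Σ|/2 = 234.5.

234.5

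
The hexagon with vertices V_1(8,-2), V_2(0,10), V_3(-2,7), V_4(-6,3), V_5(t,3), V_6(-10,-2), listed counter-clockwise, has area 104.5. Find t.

Write out the shoelace sum; only the two edges meeting at V_5 involve t:
2·Area = [((-6)·3 − t·3) + (t·(-2) − (-10)·3)] + 172
       = -5·t + 184 = 209
⇒ t = -5.

-5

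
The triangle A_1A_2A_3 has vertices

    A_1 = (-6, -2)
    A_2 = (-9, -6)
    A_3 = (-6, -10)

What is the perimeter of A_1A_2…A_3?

|A_1A_2| = √((-3)² + (-4)²) = √25 = 5
|A_2A_3| = √((3)² + (-4)²) = √25 = 5
|A_3A_1| = √((0)² + (8)²) = √64 = 8
Perimeter = 5 + 5 + 8 = 18.

18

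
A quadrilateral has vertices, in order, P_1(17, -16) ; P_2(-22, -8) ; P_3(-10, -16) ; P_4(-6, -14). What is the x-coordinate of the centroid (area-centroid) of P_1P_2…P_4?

Apply the surveyor's formula. First the cross-terms c_i = x_i·y_{i+1} − x_{i+1}·y_i:
  -488, 272, 44, 334  ⇒  2A = 162, A = 81.
Then Σ (x_i + x_{i+1})·c_i = -3294, so x̄ = -3294 / (6·81) = -61/9.

-61/9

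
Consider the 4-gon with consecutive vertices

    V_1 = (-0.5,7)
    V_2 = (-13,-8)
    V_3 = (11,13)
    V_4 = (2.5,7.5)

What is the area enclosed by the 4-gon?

42.625

V_1→V_2: (-0.5)(-8) − (-13)(7) = 95
V_2→V_3: (-13)(13) − (11)(-8) = -81
V_3→V_4: (11)(7.5) − (2.5)(13) = 50
V_4→V_1: (2.5)(7) − (-0.5)(7.5) = 21.25
Σ = 85.25
Area = |Σ|/2 = 42.625.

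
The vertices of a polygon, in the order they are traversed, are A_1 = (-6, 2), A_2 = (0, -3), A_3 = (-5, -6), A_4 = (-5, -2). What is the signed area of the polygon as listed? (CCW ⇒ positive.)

Σ = (18) + (-15) + (-20) + (-22) = -39
Signed area = Σ/2 = -19.5 (negative ⇒ clockwise traversal).

-19.5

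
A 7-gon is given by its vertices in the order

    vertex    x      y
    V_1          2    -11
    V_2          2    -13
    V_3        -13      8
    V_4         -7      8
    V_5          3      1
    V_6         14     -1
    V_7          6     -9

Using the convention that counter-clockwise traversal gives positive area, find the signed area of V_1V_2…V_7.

Apply the shoelace (surveyor's) formula: 2A = Σ (x_i·y_{i+1} − x_{i+1}·y_i), indices taken mod 7.
Σ = (-4) + (-153) + (-48) + (-31) + (-17) + (-120) + (-48) = -421
Signed area = Σ/2 = -210.5 (negative ⇒ clockwise traversal).

-210.5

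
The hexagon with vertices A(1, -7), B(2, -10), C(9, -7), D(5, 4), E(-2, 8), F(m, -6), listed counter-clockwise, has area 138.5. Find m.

-4

Write out the shoelace sum; only the two edges meeting at F involve m:
2·Area = [((-2)·(-6) − m·8) + (m·(-7) − 1·(-6))] + 199
       = -15·m + 217 = 277
⇒ m = -4.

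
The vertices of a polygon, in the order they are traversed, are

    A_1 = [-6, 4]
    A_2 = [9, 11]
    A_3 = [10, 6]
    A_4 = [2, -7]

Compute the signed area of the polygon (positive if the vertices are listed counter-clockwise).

Apply the shoelace (surveyor's) formula: 2A = Σ (x_i·y_{i+1} − x_{i+1}·y_i), indices taken mod 4.
A_1→A_2: (-6)(11) − (9)(4) = -102
A_2→A_3: (9)(6) − (10)(11) = -56
A_3→A_4: (10)(-7) − (2)(6) = -82
A_4→A_1: (2)(4) − (-6)(-7) = -34
Σ = -274
Signed area = Σ/2 = -137 (negative ⇒ clockwise traversal).

-137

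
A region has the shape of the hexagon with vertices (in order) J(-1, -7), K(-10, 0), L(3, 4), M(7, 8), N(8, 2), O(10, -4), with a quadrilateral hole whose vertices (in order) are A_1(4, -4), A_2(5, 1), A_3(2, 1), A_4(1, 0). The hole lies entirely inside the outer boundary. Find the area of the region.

134

Outer boundary:
Cross-terms: -70, -40, -4, -50, -52, -74  ⇒  Σ = -290
Area = |Σ|/2 = 145.
Hole:
Apply Gauss's area formula: 2A = Σ (x_i·y_{i+1} − x_{i+1}·y_i), indices taken mod 4.
A_1→A_2: (4)(1) − (5)(-4) = 24
A_2→A_3: (5)(1) − (2)(1) = 3
A_3→A_4: (2)(0) − (1)(1) = -1
A_4→A_1: (1)(-4) − (4)(0) = -4
Σ = 22
Area = |Σ|/2 = 11.
Net area = 145 − 11 = 134.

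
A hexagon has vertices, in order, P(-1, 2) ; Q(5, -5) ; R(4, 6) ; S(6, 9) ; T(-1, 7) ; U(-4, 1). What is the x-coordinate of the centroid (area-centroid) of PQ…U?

Apply the shoelace (surveyor's) formula. First the cross-terms c_i = x_i·y_{i+1} − x_{i+1}·y_i:
  -5, 50, 0, 51, 27, -7  ⇒  2A = 116, A = 58.
Then Σ (x_i + x_{i+1})·c_i = 585, so x̄ = 585 / (6·58) = 195/116.

195/116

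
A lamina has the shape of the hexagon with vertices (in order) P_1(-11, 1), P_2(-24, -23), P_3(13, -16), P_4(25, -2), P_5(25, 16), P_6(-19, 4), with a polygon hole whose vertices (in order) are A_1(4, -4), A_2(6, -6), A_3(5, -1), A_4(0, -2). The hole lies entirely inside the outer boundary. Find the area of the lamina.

1095.5

Outer boundary:
Cross-terms: 277, 683, 374, 450, 404, 25  ⇒  Σ = 2213
Area = |Σ|/2 = 1106.5.
Hole:
Σ = (0) + (24) + (-10) + (8) = 22
Area = |Σ|/2 = 11.
Net area = 1106.5 − 11 = 1095.5.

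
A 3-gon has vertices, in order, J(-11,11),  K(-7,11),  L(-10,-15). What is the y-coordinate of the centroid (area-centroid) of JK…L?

Apply the shoelace formula. First the cross-terms c_i = x_i·y_{i+1} − x_{i+1}·y_i:
  -44, 215, -275  ⇒  2A = -104, A = -52.
Then Σ (y_i + y_{i+1})·c_i = -728, so ȳ = -728 / (6·(-52)) = 7/3.

7/3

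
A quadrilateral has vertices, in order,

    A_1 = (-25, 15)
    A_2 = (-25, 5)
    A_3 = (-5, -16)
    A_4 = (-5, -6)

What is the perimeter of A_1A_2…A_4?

78

|A_1A_2| = √((0)² + (-10)²) = √100 = 10
|A_2A_3| = √((20)² + (-21)²) = √841 = 29
|A_3A_4| = √((0)² + (10)²) = √100 = 10
|A_4A_1| = √((-20)² + (21)²) = √841 = 29
Perimeter = 10 + 29 + 10 + 29 = 78.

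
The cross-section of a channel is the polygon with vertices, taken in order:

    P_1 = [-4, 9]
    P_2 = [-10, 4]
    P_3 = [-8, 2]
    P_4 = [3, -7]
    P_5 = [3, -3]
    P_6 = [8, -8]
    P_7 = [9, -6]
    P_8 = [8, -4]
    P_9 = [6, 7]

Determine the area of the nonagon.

Cross-terms: 74, 12, 50, 12, 0, 24, 12, 80, 82  ⇒  Σ = 346
Area = |Σ|/2 = 173.

173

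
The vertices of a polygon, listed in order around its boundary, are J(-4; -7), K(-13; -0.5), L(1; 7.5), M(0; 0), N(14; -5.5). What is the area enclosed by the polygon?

Apply the shoelace formula: 2A = Σ (x_i·y_{i+1} − x_{i+1}·y_i), indices taken mod 5.
J→K: (-4)(-0.5) − (-13)(-7) = -89
K→L: (-13)(7.5) − (1)(-0.5) = -97
L→M: (1)(0) − (0)(7.5) = 0
M→N: (0)(-5.5) − (14)(0) = 0
N→J: (14)(-7) − (-4)(-5.5) = -120
Σ = -306
Area = |Σ|/2 = 153.

153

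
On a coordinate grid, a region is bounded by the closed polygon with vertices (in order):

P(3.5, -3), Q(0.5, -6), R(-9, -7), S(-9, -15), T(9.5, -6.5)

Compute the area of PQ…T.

Σ = (-19.5) + (-57.5) + (72) + (201) + (-5.75) = 190.25
Area = |Σ|/2 = 95.125.

95.125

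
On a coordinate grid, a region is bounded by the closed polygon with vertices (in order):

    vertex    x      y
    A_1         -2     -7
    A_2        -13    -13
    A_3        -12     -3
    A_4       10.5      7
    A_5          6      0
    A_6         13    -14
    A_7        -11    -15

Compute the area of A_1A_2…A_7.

331.25

Apply Gauss's area formula: 2A = Σ (x_i·y_{i+1} − x_{i+1}·y_i), indices taken mod 7.
Σ = (-65) + (-117) + (-52.5) + (-42) + (-84) + (-349) + (47) = -662.5
Area = |Σ|/2 = 331.25.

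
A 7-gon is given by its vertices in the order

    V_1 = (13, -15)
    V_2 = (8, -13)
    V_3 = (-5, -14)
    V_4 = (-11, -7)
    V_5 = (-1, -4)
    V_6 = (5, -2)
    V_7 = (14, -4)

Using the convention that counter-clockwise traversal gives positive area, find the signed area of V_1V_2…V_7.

-218

Apply the surveyor's formula: 2A = Σ (x_i·y_{i+1} − x_{i+1}·y_i), indices taken mod 7.
Σ = (-49) + (-177) + (-119) + (37) + (22) + (8) + (-158) = -436
Signed area = Σ/2 = -218 (negative ⇒ clockwise traversal).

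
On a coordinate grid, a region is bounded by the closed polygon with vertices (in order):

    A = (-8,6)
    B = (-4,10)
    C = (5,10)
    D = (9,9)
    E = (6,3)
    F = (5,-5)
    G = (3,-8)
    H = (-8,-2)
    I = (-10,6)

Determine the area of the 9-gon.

Apply the shoelace (surveyor's) formula: 2A = Σ (x_i·y_{i+1} − x_{i+1}·y_i), indices taken mod 9.
Σ = (-56) + (-90) + (-45) + (-27) + (-45) + (-25) + (-70) + (-68) + (-12) = -438
Area = |Σ|/2 = 219.

219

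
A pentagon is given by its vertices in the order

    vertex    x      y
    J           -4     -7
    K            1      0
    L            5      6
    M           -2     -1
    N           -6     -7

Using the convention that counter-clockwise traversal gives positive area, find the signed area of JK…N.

21

Apply the surveyor's formula: 2A = Σ (x_i·y_{i+1} − x_{i+1}·y_i), indices taken mod 5.
Σ = (7) + (6) + (7) + (8) + (14) = 42
Signed area = Σ/2 = 21 (positive ⇒ counter-clockwise traversal).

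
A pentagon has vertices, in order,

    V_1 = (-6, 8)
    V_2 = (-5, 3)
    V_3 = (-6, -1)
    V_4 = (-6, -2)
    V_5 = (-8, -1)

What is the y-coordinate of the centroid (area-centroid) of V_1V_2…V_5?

Apply the shoelace formula. First the cross-terms c_i = x_i·y_{i+1} − x_{i+1}·y_i:
  22, 23, 6, -10, -70  ⇒  2A = -29, A = -14.5.
Then Σ (y_i + y_{i+1})·c_i = -190, so ȳ = -190 / (6·(-14.5)) = 190/87.

190/87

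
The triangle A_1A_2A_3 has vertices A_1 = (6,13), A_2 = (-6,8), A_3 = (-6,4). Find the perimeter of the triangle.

32

|A_1A_2| = √((-12)² + (-5)²) = √169 = 13
|A_2A_3| = √((0)² + (-4)²) = √16 = 4
|A_3A_1| = √((12)² + (9)²) = √225 = 15
Perimeter = 13 + 4 + 15 = 32.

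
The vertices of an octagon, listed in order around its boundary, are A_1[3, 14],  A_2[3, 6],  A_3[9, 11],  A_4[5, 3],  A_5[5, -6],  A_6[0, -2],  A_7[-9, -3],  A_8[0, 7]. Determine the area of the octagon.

115

Σ = (-24) + (-21) + (-28) + (-45) + (-10) + (-18) + (-63) + (-21) = -230
Area = |Σ|/2 = 115.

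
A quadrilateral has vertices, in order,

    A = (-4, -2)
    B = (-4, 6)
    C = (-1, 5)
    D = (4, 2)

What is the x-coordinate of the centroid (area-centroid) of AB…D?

-65/51

Apply the surveyor's formula. First the cross-terms c_i = x_i·y_{i+1} − x_{i+1}·y_i:
  -32, -14, -22, 0  ⇒  2A = -68, A = -34.
Then Σ (x_i + x_{i+1})·c_i = 260, so x̄ = 260 / (6·(-34)) = -65/51.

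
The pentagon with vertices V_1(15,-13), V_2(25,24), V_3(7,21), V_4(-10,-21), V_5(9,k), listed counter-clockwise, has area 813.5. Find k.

The doubled signed area Σ (x_i y_{i+1} − x_{i+1} y_i) is linear in k.
With k=0 it equals 1177; the coefficient of k is -25 (from the two edges through V_5).
So -25·k + 1177 = 2·813.5 = 1627 ⇒ k = -18.

-18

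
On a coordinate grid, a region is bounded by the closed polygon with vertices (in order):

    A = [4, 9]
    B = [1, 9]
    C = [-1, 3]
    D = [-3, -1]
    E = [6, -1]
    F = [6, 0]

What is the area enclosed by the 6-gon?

59

Apply the surveyor's formula: 2A = Σ (x_i·y_{i+1} − x_{i+1}·y_i), indices taken mod 6.
Cross-terms: 27, 12, 10, 9, 6, 54  ⇒  Σ = 118
Area = |Σ|/2 = 59.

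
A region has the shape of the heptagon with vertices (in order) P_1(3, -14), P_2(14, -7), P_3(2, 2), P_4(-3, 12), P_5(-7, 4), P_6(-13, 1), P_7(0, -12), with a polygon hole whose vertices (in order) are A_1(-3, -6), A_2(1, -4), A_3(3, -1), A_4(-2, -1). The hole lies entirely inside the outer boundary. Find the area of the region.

Outer boundary:
Apply the shoelace (surveyor's) formula: 2A = Σ (x_i·y_{i+1} − x_{i+1}·y_i), indices taken mod 7.
P_1→P_2: (3)(-7) − (14)(-14) = 175
P_2→P_3: (14)(2) − (2)(-7) = 42
P_3→P_4: (2)(12) − (-3)(2) = 30
P_4→P_5: (-3)(4) − (-7)(12) = 72
P_5→P_6: (-7)(1) − (-13)(4) = 45
P_6→P_7: (-13)(-12) − (0)(1) = 156
P_7→P_1: (0)(-14) − (3)(-12) = 36
Σ = 556
Area = |Σ|/2 = 278.
Hole:
Apply the surveyor's formula: 2A = Σ (x_i·y_{i+1} − x_{i+1}·y_i), indices taken mod 4.
A_1→A_2: (-3)(-4) − (1)(-6) = 18
A_2→A_3: (1)(-1) − (3)(-4) = 11
A_3→A_4: (3)(-1) − (-2)(-1) = -5
A_4→A_1: (-2)(-6) − (-3)(-1) = 9
Σ = 33
Area = |Σ|/2 = 16.5.
Net area = 278 − 16.5 = 261.5.

261.5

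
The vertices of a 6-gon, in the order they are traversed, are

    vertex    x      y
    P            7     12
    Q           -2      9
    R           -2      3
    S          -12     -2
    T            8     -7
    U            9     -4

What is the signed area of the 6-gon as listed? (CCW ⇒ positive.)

Σ = (87) + (12) + (40) + (100) + (31) + (136) = 406
Signed area = Σ/2 = 203 (positive ⇒ counter-clockwise traversal).

203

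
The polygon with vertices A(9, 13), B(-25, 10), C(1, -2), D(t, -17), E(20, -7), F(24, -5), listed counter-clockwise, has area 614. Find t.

The doubled signed area Σ (x_i y_{i+1} − x_{i+1} y_i) is linear in t.
With t=0 it equals 1203; the coefficient of t is -5 (from the two edges through D).
So -5·t + 1203 = 2·614 = 1228 ⇒ t = -5.

-5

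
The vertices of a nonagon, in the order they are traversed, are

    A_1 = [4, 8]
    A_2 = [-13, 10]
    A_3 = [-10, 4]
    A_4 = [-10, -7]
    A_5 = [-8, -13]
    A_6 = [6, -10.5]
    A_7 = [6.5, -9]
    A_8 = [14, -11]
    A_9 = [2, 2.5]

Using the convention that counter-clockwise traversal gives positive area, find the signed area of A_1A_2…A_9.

334.875

Apply the shoelace formula: 2A = Σ (x_i·y_{i+1} − x_{i+1}·y_i), indices taken mod 9.
A_1→A_2: (4)(10) − (-13)(8) = 144
A_2→A_3: (-13)(4) − (-10)(10) = 48
A_3→A_4: (-10)(-7) − (-10)(4) = 110
A_4→A_5: (-10)(-13) − (-8)(-7) = 74
A_5→A_6: (-8)(-10.5) − (6)(-13) = 162
A_6→A_7: (6)(-9) − (6.5)(-10.5) = 14.25
A_7→A_8: (6.5)(-11) − (14)(-9) = 54.5
A_8→A_9: (14)(2.5) − (2)(-11) = 57
A_9→A_1: (2)(8) − (4)(2.5) = 6
Σ = 669.75
Signed area = Σ/2 = 334.875 (positive ⇒ counter-clockwise traversal).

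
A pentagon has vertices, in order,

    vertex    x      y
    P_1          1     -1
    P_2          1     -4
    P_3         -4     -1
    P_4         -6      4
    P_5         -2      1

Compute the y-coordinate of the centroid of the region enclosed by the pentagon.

Apply the surveyor's formula. First the cross-terms c_i = x_i·y_{i+1} − x_{i+1}·y_i:
  -3, -17, -22, 2, 1  ⇒  2A = -39, A = -19.5.
Then Σ (y_i + y_{i+1})·c_i = 44, so ȳ = 44 / (6·(-19.5)) = -44/117.

-44/117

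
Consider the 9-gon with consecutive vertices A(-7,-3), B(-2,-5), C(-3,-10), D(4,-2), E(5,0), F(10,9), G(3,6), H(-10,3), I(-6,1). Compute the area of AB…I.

135

Cross-terms: 29, 5, 46, 10, 45, 33, 69, 8, 25  ⇒  Σ = 270
Area = |Σ|/2 = 135.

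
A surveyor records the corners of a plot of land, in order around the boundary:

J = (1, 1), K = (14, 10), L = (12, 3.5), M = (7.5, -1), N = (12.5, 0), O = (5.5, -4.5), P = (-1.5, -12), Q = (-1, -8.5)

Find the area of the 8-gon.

Apply the surveyor's formula: 2A = Σ (x_i·y_{i+1} − x_{i+1}·y_i), indices taken mod 8.
J→K: (1)(10) − (14)(1) = -4
K→L: (14)(3.5) − (12)(10) = -71
L→M: (12)(-1) − (7.5)(3.5) = -38.25
M→N: (7.5)(0) − (12.5)(-1) = 12.5
N→O: (12.5)(-4.5) − (5.5)(0) = -56.25
O→P: (5.5)(-12) − (-1.5)(-4.5) = -72.75
P→Q: (-1.5)(-8.5) − (-1)(-12) = 0.75
Q→J: (-1)(1) − (1)(-8.5) = 7.5
Σ = -221.5
Area = |Σ|/2 = 110.75.

110.75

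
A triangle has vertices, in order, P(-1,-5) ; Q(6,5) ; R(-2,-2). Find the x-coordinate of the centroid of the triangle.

1

Apply the shoelace formula. First the cross-terms c_i = x_i·y_{i+1} − x_{i+1}·y_i:
  25, -2, 8  ⇒  2A = 31, A = 15.5.
Then Σ (x_i + x_{i+1})·c_i = 93, so x̄ = 93 / (6·15.5) = 1.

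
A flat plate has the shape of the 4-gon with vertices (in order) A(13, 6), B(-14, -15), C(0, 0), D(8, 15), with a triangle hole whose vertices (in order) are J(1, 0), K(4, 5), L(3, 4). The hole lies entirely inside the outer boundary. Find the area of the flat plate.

Outer boundary:
A→B: (13)(-15) − (-14)(6) = -111
B→C: (-14)(0) − (0)(-15) = 0
C→D: (0)(15) − (8)(0) = 0
D→A: (8)(6) − (13)(15) = -147
Σ = -258
Area = |Σ|/2 = 129.
Hole:
Apply the surveyor's formula: 2A = Σ (x_i·y_{i+1} − x_{i+1}·y_i), indices taken mod 3.
Σ = (5) + (1) + (-4) = 2
Area = |Σ|/2 = 1.
Net area = 129 − 1 = 128.

128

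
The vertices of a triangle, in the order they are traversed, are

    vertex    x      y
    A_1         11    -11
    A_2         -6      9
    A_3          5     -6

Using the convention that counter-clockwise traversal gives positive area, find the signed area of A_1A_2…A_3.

17.5

Apply the shoelace (surveyor's) formula: 2A = Σ (x_i·y_{i+1} − x_{i+1}·y_i), indices taken mod 3.
Cross-terms: 33, -9, 11  ⇒  Σ = 35
Signed area = Σ/2 = 17.5 (positive ⇒ counter-clockwise traversal).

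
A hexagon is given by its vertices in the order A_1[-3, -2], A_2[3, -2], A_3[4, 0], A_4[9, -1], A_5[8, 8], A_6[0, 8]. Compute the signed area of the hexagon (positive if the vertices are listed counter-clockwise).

92

Apply the shoelace formula: 2A = Σ (x_i·y_{i+1} − x_{i+1}·y_i), indices taken mod 6.
Cross-terms: 12, 8, -4, 80, 64, 24  ⇒  Σ = 184
Signed area = Σ/2 = 92 (positive ⇒ counter-clockwise traversal).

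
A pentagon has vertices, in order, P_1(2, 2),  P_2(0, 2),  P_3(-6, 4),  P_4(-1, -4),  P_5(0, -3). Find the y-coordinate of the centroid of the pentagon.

Apply the shoelace (surveyor's) formula. First the cross-terms c_i = x_i·y_{i+1} − x_{i+1}·y_i:
  4, 12, 28, 3, 6  ⇒  2A = 53, A = 26.5.
Then Σ (y_i + y_{i+1})·c_i = 61, so ȳ = 61 / (6·26.5) = 61/159.

61/159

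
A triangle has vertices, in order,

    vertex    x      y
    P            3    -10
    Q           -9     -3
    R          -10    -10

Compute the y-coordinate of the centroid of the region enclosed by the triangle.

Apply Gauss's area formula. First the cross-terms c_i = x_i·y_{i+1} − x_{i+1}·y_i:
  -99, 60, 130  ⇒  2A = 91, A = 45.5.
Then Σ (y_i + y_{i+1})·c_i = -2093, so ȳ = -2093 / (6·45.5) = -23/3.

-23/3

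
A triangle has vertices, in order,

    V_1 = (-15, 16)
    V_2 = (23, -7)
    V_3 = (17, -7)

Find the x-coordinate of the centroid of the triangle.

Apply the shoelace formula. First the cross-terms c_i = x_i·y_{i+1} − x_{i+1}·y_i:
  -263, -42, 167  ⇒  2A = -138, A = -69.
Then Σ (x_i + x_{i+1})·c_i = -3450, so x̄ = -3450 / (6·(-69)) = 25/3.

25/3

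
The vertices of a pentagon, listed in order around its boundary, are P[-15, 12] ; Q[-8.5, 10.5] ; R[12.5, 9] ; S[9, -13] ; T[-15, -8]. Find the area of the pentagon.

536.875

Cross-terms: -55.5, -207.75, -243.5, -267, -300  ⇒  Σ = -1073.75
Area = |Σ|/2 = 536.875.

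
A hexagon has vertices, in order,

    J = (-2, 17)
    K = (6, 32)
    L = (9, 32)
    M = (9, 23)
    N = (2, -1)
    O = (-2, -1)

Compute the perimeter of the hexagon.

76

|JK| = √((8)² + (15)²) = √289 = 17
|KL| = √((3)² + (0)²) = √9 = 3
|LM| = √((0)² + (-9)²) = √81 = 9
|MN| = √((-7)² + (-24)²) = √625 = 25
|NO| = √((-4)² + (0)²) = √16 = 4
|OJ| = √((0)² + (18)²) = √324 = 18
Perimeter = 17 + 3 + 9 + 25 + 4 + 18 = 76.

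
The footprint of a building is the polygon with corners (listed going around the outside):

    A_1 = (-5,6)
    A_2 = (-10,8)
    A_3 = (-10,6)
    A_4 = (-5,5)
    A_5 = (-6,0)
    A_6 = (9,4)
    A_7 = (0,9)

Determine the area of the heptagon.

Apply Gauss's area formula: 2A = Σ (x_i·y_{i+1} − x_{i+1}·y_i), indices taken mod 7.
A_1→A_2: (-5)(8) − (-10)(6) = 20
A_2→A_3: (-10)(6) − (-10)(8) = 20
A_3→A_4: (-10)(5) − (-5)(6) = -20
A_4→A_5: (-5)(0) − (-6)(5) = 30
A_5→A_6: (-6)(4) − (9)(0) = -24
A_6→A_7: (9)(9) − (0)(4) = 81
A_7→A_1: (0)(6) − (-5)(9) = 45
Σ = 152
Area = |Σ|/2 = 76.

76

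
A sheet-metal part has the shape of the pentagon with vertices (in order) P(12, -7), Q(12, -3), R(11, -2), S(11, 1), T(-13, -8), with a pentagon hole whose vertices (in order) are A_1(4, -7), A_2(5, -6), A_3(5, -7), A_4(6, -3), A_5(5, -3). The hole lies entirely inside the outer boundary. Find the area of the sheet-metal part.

Outer boundary:
Apply the shoelace (surveyor's) formula: 2A = Σ (x_i·y_{i+1} − x_{i+1}·y_i), indices taken mod 5.
Σ = (48) + (9) + (33) + (-75) + (187) = 202
Area = |Σ|/2 = 101.
Hole:
Σ = (11) + (-5) + (27) + (-3) + (-23) = 7
Area = |Σ|/2 = 3.5.
Net area = 101 − 3.5 = 97.5.

97.5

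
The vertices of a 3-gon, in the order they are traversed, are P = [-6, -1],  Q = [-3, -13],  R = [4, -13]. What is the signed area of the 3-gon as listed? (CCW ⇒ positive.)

42

Cross-terms: 75, 91, -82  ⇒  Σ = 84
Signed area = Σ/2 = 42 (positive ⇒ counter-clockwise traversal).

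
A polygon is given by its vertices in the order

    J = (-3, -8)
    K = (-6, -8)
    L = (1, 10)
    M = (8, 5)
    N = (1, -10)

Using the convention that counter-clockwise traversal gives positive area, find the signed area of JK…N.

Apply the shoelace formula: 2A = Σ (x_i·y_{i+1} − x_{i+1}·y_i), indices taken mod 5.
Σ = (-24) + (-52) + (-75) + (-85) + (-38) = -274
Signed area = Σ/2 = -137 (negative ⇒ clockwise traversal).

-137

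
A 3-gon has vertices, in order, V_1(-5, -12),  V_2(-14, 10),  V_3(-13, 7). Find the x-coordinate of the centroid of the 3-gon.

Apply the surveyor's formula. First the cross-terms c_i = x_i·y_{i+1} − x_{i+1}·y_i:
  -218, 32, 191  ⇒  2A = 5, A = 2.5.
Then Σ (x_i + x_{i+1})·c_i = -160, so x̄ = -160 / (6·2.5) = -32/3.

-32/3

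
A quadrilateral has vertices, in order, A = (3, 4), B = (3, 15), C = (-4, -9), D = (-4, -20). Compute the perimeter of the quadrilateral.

72

|AB| = √((0)² + (11)²) = √121 = 11
|BC| = √((-7)² + (-24)²) = √625 = 25
|CD| = √((0)² + (-11)²) = √121 = 11
|DA| = √((7)² + (24)²) = √625 = 25
Perimeter = 11 + 25 + 11 + 25 = 72.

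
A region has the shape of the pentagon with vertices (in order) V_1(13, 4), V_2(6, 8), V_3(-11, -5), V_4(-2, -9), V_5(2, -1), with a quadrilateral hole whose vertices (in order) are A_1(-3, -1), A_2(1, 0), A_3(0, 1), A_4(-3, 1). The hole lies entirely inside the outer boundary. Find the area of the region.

128.5

Outer boundary:
Σ = (80) + (58) + (89) + (20) + (21) = 268
Area = |Σ|/2 = 134.
Hole:
Apply the shoelace (surveyor's) formula: 2A = Σ (x_i·y_{i+1} − x_{i+1}·y_i), indices taken mod 4.
Σ = (1) + (1) + (3) + (6) = 11
Area = |Σ|/2 = 5.5.
Net area = 134 − 5.5 = 128.5.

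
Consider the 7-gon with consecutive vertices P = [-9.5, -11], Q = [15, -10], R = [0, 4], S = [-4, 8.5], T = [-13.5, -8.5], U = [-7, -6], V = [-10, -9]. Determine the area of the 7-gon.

Apply the shoelace formula: 2A = Σ (x_i·y_{i+1} − x_{i+1}·y_i), indices taken mod 7.
P→Q: (-9.5)(-10) − (15)(-11) = 260
Q→R: (15)(4) − (0)(-10) = 60
R→S: (0)(8.5) − (-4)(4) = 16
S→T: (-4)(-8.5) − (-13.5)(8.5) = 148.75
T→U: (-13.5)(-6) − (-7)(-8.5) = 21.5
U→V: (-7)(-9) − (-10)(-6) = 3
V→P: (-10)(-11) − (-9.5)(-9) = 24.5
Σ = 533.75
Area = |Σ|/2 = 266.875.

266.875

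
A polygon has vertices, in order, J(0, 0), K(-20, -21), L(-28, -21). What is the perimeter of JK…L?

72

|JK| = √((-20)² + (-21)²) = √841 = 29
|KL| = √((-8)² + (0)²) = √64 = 8
|LJ| = √((28)² + (21)²) = √1225 = 35
Perimeter = 29 + 8 + 35 = 72.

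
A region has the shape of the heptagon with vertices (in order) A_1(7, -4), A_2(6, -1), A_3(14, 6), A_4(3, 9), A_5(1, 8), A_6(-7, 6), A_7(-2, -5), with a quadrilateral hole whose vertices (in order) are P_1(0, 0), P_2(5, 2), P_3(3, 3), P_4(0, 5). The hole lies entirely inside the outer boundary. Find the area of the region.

159

Outer boundary:
Apply Gauss's area formula: 2A = Σ (x_i·y_{i+1} − x_{i+1}·y_i), indices taken mod 7.
Σ = (17) + (50) + (108) + (15) + (62) + (47) + (43) = 342
Area = |Σ|/2 = 171.
Hole:
Apply Gauss's area formula: 2A = Σ (x_i·y_{i+1} − x_{i+1}·y_i), indices taken mod 4.
Σ = (0) + (9) + (15) + (0) = 24
Area = |Σ|/2 = 12.
Net area = 171 − 12 = 159.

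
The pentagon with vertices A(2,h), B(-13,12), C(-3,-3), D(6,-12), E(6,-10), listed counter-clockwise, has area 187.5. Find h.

10

Write out the shoelace sum; only the two edges meeting at A involve h:
2·Area = [(6·h − 2·(-10)) + (2·12 − (-13)·h)] + 141
       = 19·h + 185 = 375
⇒ h = 10.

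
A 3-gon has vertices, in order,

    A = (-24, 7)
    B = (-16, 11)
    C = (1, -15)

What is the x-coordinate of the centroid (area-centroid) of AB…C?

-13

Apply the shoelace formula. First the cross-terms c_i = x_i·y_{i+1} − x_{i+1}·y_i:
  -152, 229, -353  ⇒  2A = -276, A = -138.
Then Σ (x_i + x_{i+1})·c_i = 10764, so x̄ = 10764 / (6·(-138)) = -13.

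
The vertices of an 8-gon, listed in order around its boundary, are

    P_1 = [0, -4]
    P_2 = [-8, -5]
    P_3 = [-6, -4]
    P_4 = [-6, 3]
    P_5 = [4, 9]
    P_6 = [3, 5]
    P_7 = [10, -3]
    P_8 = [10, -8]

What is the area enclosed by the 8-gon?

147

Σ = (-32) + (2) + (-42) + (-66) + (-7) + (-59) + (-50) + (-40) = -294
Area = |Σ|/2 = 147.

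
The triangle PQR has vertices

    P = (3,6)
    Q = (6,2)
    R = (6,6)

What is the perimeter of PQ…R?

|PQ| = √((3)² + (-4)²) = √25 = 5
|QR| = √((0)² + (4)²) = √16 = 4
|RP| = √((-3)² + (0)²) = √9 = 3
Perimeter = 5 + 4 + 3 = 12.

12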